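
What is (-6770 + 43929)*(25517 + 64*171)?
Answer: 1354854299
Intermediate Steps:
(-6770 + 43929)*(25517 + 64*171) = 37159*(25517 + 10944) = 37159*36461 = 1354854299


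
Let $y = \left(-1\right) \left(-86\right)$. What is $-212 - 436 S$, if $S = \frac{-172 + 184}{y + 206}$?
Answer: $- \frac{16784}{73} \approx -229.92$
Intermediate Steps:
$y = 86$
$S = \frac{3}{73}$ ($S = \frac{-172 + 184}{86 + 206} = \frac{12}{292} = 12 \cdot \frac{1}{292} = \frac{3}{73} \approx 0.041096$)
$-212 - 436 S = -212 - \frac{1308}{73} = - \frac{16784}{73}$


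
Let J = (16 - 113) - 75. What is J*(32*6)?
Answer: -33024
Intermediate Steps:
J = -172 (J = -97 - 75 = -172)
J*(32*6) = -5504*6 = -172*192 = -33024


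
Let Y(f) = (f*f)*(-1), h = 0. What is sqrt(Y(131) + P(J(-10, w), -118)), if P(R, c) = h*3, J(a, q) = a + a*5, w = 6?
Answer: 131*I ≈ 131.0*I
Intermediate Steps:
J(a, q) = 6*a (J(a, q) = a + 5*a = 6*a)
P(R, c) = 0 (P(R, c) = 0*3 = 0)
Y(f) = -f**2 (Y(f) = f**2*(-1) = -f**2)
sqrt(Y(131) + P(J(-10, w), -118)) = sqrt(-1*131**2 + 0) = sqrt(-1*17161 + 0) = sqrt(-17161 + 0) = sqrt(-17161) = 131*I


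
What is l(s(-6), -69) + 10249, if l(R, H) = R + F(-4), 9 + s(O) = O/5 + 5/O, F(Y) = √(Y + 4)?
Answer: 307139/30 ≈ 10238.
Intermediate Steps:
F(Y) = √(4 + Y)
s(O) = -9 + 5/O + O/5 (s(O) = -9 + (O/5 + 5/O) = -9 + (5/O + O/5) = -9 + 5/O + O/5)
l(R, H) = R (l(R, H) = R + √(4 - 4) = R + √0 = R + 0 = R)
l(s(-6), -69) + 10249 = (-9 + 5/(-6) + (⅕)*(-6)) + 10249 = (-9 + 5*(-⅙) - 6/5) + 10249 = (-9 - ⅚ - 6/5) + 10249 = -331/30 + 10249 = 307139/30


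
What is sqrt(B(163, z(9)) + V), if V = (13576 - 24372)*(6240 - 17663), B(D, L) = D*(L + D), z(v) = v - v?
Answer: sqrt(123349277) ≈ 11106.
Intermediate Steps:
z(v) = 0
B(D, L) = D*(D + L)
V = 123322708 (V = -10796*(-11423) = 123322708)
sqrt(B(163, z(9)) + V) = sqrt(163*(163 + 0) + 123322708) = sqrt(163*163 + 123322708) = sqrt(26569 + 123322708) = sqrt(123349277)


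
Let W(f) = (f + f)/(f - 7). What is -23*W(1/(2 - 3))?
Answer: -23/4 ≈ -5.7500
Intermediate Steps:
W(f) = 2*f/(-7 + f) (W(f) = (2*f)/(-7 + f) = 2*f/(-7 + f))
-23*W(1/(2 - 3)) = -46/((2 - 3)*(-7 + 1/(2 - 3))) = -46/((-1)*(-7 + 1/(-1))) = -46*(-1)/(-7 - 1) = -46*(-1)/(-8) = -46*(-1)*(-1)/8 = -23*1/4 = -23/4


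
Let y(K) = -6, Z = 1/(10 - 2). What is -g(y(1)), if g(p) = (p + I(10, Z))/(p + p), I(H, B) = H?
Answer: ⅓ ≈ 0.33333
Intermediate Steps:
Z = ⅛ (Z = 1/8 = ⅛ ≈ 0.12500)
g(p) = (10 + p)/(2*p) (g(p) = (p + 10)/(p + p) = (10 + p)/((2*p)) = (10 + p)*(1/(2*p)) = (10 + p)/(2*p))
-g(y(1)) = -(10 - 6)/(2*(-6)) = -(-1)*4/(2*6) = -1*(-⅓) = ⅓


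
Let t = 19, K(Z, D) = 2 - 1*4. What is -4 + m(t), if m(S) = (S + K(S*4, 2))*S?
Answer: 319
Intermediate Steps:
K(Z, D) = -2 (K(Z, D) = 2 - 4 = -2)
m(S) = S*(-2 + S) (m(S) = (S - 2)*S = (-2 + S)*S = S*(-2 + S))
-4 + m(t) = -4 + 19*(-2 + 19) = -4 + 19*17 = -4 + 323 = 319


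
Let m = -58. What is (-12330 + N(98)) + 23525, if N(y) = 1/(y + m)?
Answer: 447801/40 ≈ 11195.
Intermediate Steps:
N(y) = 1/(-58 + y) (N(y) = 1/(y - 58) = 1/(-58 + y))
(-12330 + N(98)) + 23525 = (-12330 + 1/(-58 + 98)) + 23525 = (-12330 + 1/40) + 23525 = -493199/40 + 23525 = 447801/40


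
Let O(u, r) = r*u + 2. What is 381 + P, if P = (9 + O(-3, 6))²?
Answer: 430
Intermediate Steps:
O(u, r) = 2 + r*u
P = 49 (P = (9 + (2 + 6*(-3)))² = (9 + (2 - 18))² = (9 - 16)² = (-7)² = 49)
381 + P = 381 + 49 = 430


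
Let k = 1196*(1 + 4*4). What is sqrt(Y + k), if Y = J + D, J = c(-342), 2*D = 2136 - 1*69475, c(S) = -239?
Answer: 3*I*sqrt(6034)/2 ≈ 116.52*I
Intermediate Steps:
D = -67339/2 (D = (2136 - 1*69475)/2 = (2136 - 69475)/2 = (1/2)*(-67339) = -67339/2 ≈ -33670.)
J = -239
k = 20332 (k = 1196*(1 + 16) = 1196*17 = 20332)
Y = -67817/2 (Y = -239 - 67339/2 = -67817/2 ≈ -33909.)
sqrt(Y + k) = sqrt(-67817/2 + 20332) = sqrt(-27153/2) = 3*I*sqrt(6034)/2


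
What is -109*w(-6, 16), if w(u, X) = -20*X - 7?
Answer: 35643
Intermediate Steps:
w(u, X) = -7 - 20*X
-109*w(-6, 16) = -109*(-7 - 20*16) = -109*(-7 - 320) = -109*(-327) = 35643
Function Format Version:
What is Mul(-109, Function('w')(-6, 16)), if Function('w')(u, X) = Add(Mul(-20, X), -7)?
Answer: 35643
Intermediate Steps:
Function('w')(u, X) = Add(-7, Mul(-20, X))
Mul(-109, Function('w')(-6, 16)) = Mul(-109, Add(-7, Mul(-20, 16))) = Mul(-109, Add(-7, -320)) = Mul(-109, -327) = 35643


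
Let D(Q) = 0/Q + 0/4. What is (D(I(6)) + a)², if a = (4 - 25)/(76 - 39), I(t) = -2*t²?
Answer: 441/1369 ≈ 0.32213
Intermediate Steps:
a = -21/37 ≈ -0.56757
D(Q) = 0 (D(Q) = 0 + 0*(¼) = 0 + 0 = 0)
(D(I(6)) + a)² = (0 - 21/37)² = (-21/37)² = 441/1369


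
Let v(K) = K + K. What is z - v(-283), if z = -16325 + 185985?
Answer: 170226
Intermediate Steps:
z = 169660
v(K) = 2*K
z - v(-283) = 169660 - 2*(-283) = 169660 - 1*(-566) = 169660 + 566 = 170226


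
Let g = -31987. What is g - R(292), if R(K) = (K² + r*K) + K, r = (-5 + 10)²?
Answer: -124843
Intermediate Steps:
r = 25 (r = 5² = 25)
R(K) = K² + 26*K (R(K) = (K² + 25*K) + K = K² + 26*K)
g - R(292) = -31987 - 292*(26 + 292) = -31987 - 292*318 = -31987 - 1*92856 = -31987 - 92856 = -124843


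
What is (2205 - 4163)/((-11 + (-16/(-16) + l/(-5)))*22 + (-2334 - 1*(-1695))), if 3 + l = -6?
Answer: 9790/4097 ≈ 2.3896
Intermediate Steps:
l = -9 (l = -3 - 6 = -9)
(2205 - 4163)/((-11 + (-16/(-16) + l/(-5)))*22 + (-2334 - 1*(-1695))) = (2205 - 4163)/((-11 + (-16/(-16) - 9/(-5)))*22 + (-2334 - 1*(-1695))) = -1958/((-11 + (-16*(-1/16) - 9*(-⅕)))*22 + (-2334 + 1695)) = -1958/((-11 + (1 + 9/5))*22 - 639) = -1958/((-11 + 14/5)*22 - 639) = -1958/(-41/5*22 - 639) = -1958/(-902/5 - 639) = -1958/(-4097/5) = -1958*(-5/4097) = 9790/4097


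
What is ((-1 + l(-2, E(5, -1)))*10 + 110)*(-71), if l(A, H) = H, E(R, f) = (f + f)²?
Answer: -9940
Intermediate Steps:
E(R, f) = 4*f² (E(R, f) = (2*f)² = 4*f²)
((-1 + l(-2, E(5, -1)))*10 + 110)*(-71) = ((-1 + 4*(-1)²)*10 + 110)*(-71) = ((-1 + 4*1)*10 + 110)*(-71) = ((-1 + 4)*10 + 110)*(-71) = (3*10 + 110)*(-71) = (30 + 110)*(-71) = 140*(-71) = -9940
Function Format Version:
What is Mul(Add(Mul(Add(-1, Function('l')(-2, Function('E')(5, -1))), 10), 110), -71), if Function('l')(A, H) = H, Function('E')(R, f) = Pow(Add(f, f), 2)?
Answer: -9940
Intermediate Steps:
Function('E')(R, f) = Mul(4, Pow(f, 2)) (Function('E')(R, f) = Pow(Mul(2, f), 2) = Mul(4, Pow(f, 2)))
Mul(Add(Mul(Add(-1, Function('l')(-2, Function('E')(5, -1))), 10), 110), -71) = Mul(Add(Mul(Add(-1, Mul(4, Pow(-1, 2))), 10), 110), -71) = Mul(Add(Mul(Add(-1, Mul(4, 1)), 10), 110), -71) = Mul(Add(Mul(Add(-1, 4), 10), 110), -71) = Mul(Add(Mul(3, 10), 110), -71) = Mul(Add(30, 110), -71) = Mul(140, -71) = -9940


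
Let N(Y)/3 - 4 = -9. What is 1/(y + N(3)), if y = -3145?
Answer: -1/3160 ≈ -0.00031646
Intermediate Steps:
N(Y) = -15 (N(Y) = 12 + 3*(-9) = 12 - 27 = -15)
1/(y + N(3)) = 1/(-3145 - 15) = 1/(-3160) = -1/3160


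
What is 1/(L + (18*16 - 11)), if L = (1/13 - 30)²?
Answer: 169/198134 ≈ 0.00085296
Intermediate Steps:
L = 151321/169 (L = (1/13 - 30)² = (-389/13)² = 151321/169 ≈ 895.39)
1/(L + (18*16 - 11)) = 1/(151321/169 + (18*16 - 11)) = 1/(151321/169 + (288 - 11)) = 1/(151321/169 + 277) = 1/(198134/169) = 169/198134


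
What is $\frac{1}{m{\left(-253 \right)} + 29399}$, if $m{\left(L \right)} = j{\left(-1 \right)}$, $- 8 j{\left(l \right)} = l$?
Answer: $\frac{8}{235193} \approx 3.4015 \cdot 10^{-5}$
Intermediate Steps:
$j{\left(l \right)} = - \frac{l}{8}$
$m{\left(L \right)} = \frac{1}{8}$ ($m{\left(L \right)} = \left(- \frac{1}{8}\right) \left(-1\right) = \frac{1}{8}$)
$\frac{1}{m{\left(-253 \right)} + 29399} = \frac{1}{\frac{1}{8} + 29399} = \frac{1}{\frac{235193}{8}} = \frac{8}{235193}$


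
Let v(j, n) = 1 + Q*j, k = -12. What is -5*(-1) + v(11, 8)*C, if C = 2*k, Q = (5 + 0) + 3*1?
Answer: -2131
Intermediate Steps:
Q = 8 (Q = 5 + 3 = 8)
v(j, n) = 1 + 8*j
C = -24 (C = 2*(-12) = -24)
-5*(-1) + v(11, 8)*C = -5*(-1) + (1 + 8*11)*(-24) = 5 + (1 + 88)*(-24) = 5 + 89*(-24) = 5 - 2136 = -2131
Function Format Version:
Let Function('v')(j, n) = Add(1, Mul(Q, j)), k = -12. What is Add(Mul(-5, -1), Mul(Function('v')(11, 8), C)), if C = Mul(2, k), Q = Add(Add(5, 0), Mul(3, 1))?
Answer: -2131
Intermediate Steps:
Q = 8 (Q = Add(5, 3) = 8)
Function('v')(j, n) = Add(1, Mul(8, j))
C = -24 (C = Mul(2, -12) = -24)
Add(Mul(-5, -1), Mul(Function('v')(11, 8), C)) = Add(Mul(-5, -1), Mul(Add(1, Mul(8, 11)), -24)) = Add(5, Mul(Add(1, 88), -24)) = Add(5, Mul(89, -24)) = Add(5, -2136) = -2131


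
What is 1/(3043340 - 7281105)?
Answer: -1/4237765 ≈ -2.3597e-7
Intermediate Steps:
1/(3043340 - 7281105) = 1/(-4237765) = -1/4237765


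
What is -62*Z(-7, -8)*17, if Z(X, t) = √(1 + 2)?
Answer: -1054*√3 ≈ -1825.6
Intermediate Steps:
Z(X, t) = √3
-62*Z(-7, -8)*17 = -62*√3*17 = -1054*√3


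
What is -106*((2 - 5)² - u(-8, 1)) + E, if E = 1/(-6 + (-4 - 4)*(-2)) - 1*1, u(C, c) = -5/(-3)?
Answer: -23347/30 ≈ -778.23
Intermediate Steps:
u(C, c) = 5/3 (u(C, c) = -5*(-⅓) = 5/3)
E = -9/10 (E = 1/(-6 - 8*(-2)) - 1 = 1/(-6 + 16) - 1 = 1/10 - 1 = ⅒ - 1 = -9/10 ≈ -0.90000)
-106*((2 - 5)² - u(-8, 1)) + E = -106*((2 - 5)² - 1*5/3) - 9/10 = -106*((-3)² - 5/3) - 9/10 = -106*(9 - 5/3) - 9/10 = -106*22/3 - 9/10 = -2332/3 - 9/10 = -23347/30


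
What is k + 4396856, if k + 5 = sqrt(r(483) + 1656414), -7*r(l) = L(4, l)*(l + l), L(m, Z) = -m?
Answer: 4396851 + sqrt(1656966) ≈ 4.3981e+6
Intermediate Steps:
r(l) = 8*l/7 (r(l) = -(-1*4)*(l + l)/7 = -(-4)*2*l/7 = -(-8)*l/7 = 8*l/7)
k = -5 + sqrt(1656966) (k = -5 + sqrt((8/7)*483 + 1656414) = -5 + sqrt(552 + 1656414) = -5 + sqrt(1656966) ≈ 1282.2)
k + 4396856 = (-5 + sqrt(1656966)) + 4396856 = 4396851 + sqrt(1656966)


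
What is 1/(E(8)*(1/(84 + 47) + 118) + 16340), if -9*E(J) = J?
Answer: 393/6380396 ≈ 6.1595e-5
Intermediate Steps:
E(J) = -J/9
1/(E(8)*(1/(84 + 47) + 118) + 16340) = 1/((-⅑*8)*(1/(84 + 47) + 118) + 16340) = 1/(-8*(1/131 + 118)/9 + 16340) = 1/(-8/9*15459/131 + 16340) = 1/(-41224/393 + 16340) = 1/(6380396/393) = 393/6380396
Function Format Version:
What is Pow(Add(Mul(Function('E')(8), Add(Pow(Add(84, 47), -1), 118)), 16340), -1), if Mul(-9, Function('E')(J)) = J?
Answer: Rational(393, 6380396) ≈ 6.1595e-5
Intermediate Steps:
Function('E')(J) = Mul(Rational(-1, 9), J)
Pow(Add(Mul(Function('E')(8), Add(Pow(Add(84, 47), -1), 118)), 16340), -1) = Pow(Add(Mul(Mul(Rational(-1, 9), 8), Add(Pow(Add(84, 47), -1), 118)), 16340), -1) = Pow(Add(Mul(Rational(-8, 9), Add(Pow(131, -1), 118)), 16340), -1) = Pow(Add(Mul(Rational(-8, 9), Add(Rational(1, 131), 118)), 16340), -1) = Pow(Add(Mul(Rational(-8, 9), Rational(15459, 131)), 16340), -1) = Pow(Add(Rational(-41224, 393), 16340), -1) = Pow(Rational(6380396, 393), -1) = Rational(393, 6380396)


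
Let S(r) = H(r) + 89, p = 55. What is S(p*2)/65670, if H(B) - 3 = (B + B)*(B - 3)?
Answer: 11816/32835 ≈ 0.35986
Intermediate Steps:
H(B) = 3 + 2*B*(-3 + B) (H(B) = 3 + (B + B)*(B - 3) = 3 + (2*B)*(-3 + B) = 3 + 2*B*(-3 + B))
S(r) = 92 - 6*r + 2*r**2 (S(r) = (3 - 6*r + 2*r**2) + 89 = 92 - 6*r + 2*r**2)
S(p*2)/65670 = (92 - 330*2 + 2*(55*2)**2)/65670 = (92 - 6*110 + 2*110**2)*(1/65670) = (92 - 660 + 2*12100)*(1/65670) = (92 - 660 + 24200)*(1/65670) = 23632*(1/65670) = 11816/32835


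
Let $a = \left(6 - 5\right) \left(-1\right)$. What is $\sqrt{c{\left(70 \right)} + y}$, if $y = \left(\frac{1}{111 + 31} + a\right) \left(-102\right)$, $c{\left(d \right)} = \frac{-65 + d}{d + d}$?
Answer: $\frac{\sqrt{100105243}}{994} \approx 10.066$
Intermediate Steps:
$a = -1$ ($a = 1 \left(-1\right) = -1$)
$c{\left(d \right)} = \frac{-65 + d}{2 d}$
$y = \frac{7191}{71}$ ($y = \left(\frac{1}{111 + 31} - 1\right) \left(-102\right) = \left(\frac{1}{142} - 1\right) \left(-102\right) = \left(- \frac{141}{142}\right) \left(-102\right) = \frac{7191}{71} \approx 101.28$)
$\sqrt{c{\left(70 \right)} + y} = \sqrt{\frac{-65 + 70}{2 \cdot 70} + \frac{7191}{71}} = \sqrt{\frac{1}{2} \cdot \frac{1}{70} \cdot 5 + \frac{7191}{71}} = \sqrt{\frac{1}{28} + \frac{7191}{71}} = \sqrt{\frac{201419}{1988}} = \frac{\sqrt{100105243}}{994}$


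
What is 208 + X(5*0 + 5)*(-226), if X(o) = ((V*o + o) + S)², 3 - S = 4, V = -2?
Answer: -7928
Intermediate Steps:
S = -1 (S = 3 - 1*4 = 3 - 4 = -1)
X(o) = (-1 - o)² (X(o) = ((-2*o + o) - 1)² = (-o - 1)² = (-1 - o)²)
208 + X(5*0 + 5)*(-226) = 208 + (1 + (5*0 + 5))²*(-226) = 208 + (1 + (0 + 5))²*(-226) = 208 + (1 + 5)²*(-226) = 208 + 6²*(-226) = 208 + 36*(-226) = 208 - 8136 = -7928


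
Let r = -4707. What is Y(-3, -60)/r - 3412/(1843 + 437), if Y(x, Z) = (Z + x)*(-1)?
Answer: -450109/298110 ≈ -1.5099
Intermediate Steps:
Y(x, Z) = -Z - x
Y(-3, -60)/r - 3412/(1843 + 437) = (-1*(-60) - 1*(-3))/(-4707) - 3412/(1843 + 437) = (60 + 3)*(-1/4707) - 3412/2280 = 63*(-1/4707) - 3412*1/2280 = -7/523 - 853/570 = -450109/298110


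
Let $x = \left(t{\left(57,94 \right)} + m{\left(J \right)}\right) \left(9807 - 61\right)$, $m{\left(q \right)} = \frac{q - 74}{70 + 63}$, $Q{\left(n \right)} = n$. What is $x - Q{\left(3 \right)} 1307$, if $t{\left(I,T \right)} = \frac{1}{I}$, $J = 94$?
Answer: $- \frac{911497}{399} \approx -2284.5$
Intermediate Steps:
$m{\left(q \right)} = - \frac{74}{133} + \frac{q}{133}$ ($m{\left(q \right)} = \frac{-74 + q}{133} = \left(-74 + q\right) \frac{1}{133} = - \frac{74}{133} + \frac{q}{133}$)
$x = \frac{652982}{399}$ ($x = \left(\frac{1}{57} + \left(- \frac{74}{133} + \frac{1}{133} \cdot 94\right)\right) \left(9807 - 61\right) = \left(\frac{1}{57} + \left(- \frac{74}{133} + \frac{94}{133}\right)\right) 9746 = \left(\frac{1}{57} + \frac{20}{133}\right) 9746 = \frac{67}{399} \cdot 9746 = \frac{652982}{399} \approx 1636.5$)
$x - Q{\left(3 \right)} 1307 = \frac{652982}{399} - 3 \cdot 1307 = \frac{652982}{399} - 3921 = - \frac{911497}{399}$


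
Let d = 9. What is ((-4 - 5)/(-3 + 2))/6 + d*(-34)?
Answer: -609/2 ≈ -304.50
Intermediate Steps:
((-4 - 5)/(-3 + 2))/6 + d*(-34) = ((-4 - 5)/(-3 + 2))/6 + 9*(-34) = -9/(-1)*(1/6) - 306 = -9*(-1)*(1/6) - 306 = 9*(1/6) - 306 = 3/2 - 306 = -609/2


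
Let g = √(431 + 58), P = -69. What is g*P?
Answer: -69*√489 ≈ -1525.8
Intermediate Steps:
g = √489 ≈ 22.113
g*P = √489*(-69) = -69*√489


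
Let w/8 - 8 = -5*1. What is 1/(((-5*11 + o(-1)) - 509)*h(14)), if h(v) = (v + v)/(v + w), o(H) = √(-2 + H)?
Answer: -1786/742231 - 19*I*√3/4453386 ≈ -0.0024063 - 7.3897e-6*I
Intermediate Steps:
w = 24 (w = 64 + 8*(-5*1) = 64 + 8*(-5) = 64 - 40 = 24)
h(v) = 2*v/(24 + v) (h(v) = (v + v)/(v + 24) = (2*v)/(24 + v) = 2*v/(24 + v))
1/(((-5*11 + o(-1)) - 509)*h(14)) = 1/(((-5*11 + √(-2 - 1)) - 509)*((2*14/(24 + 14)))) = 1/(((-55 + √(-3)) - 509)*((2*14/38))) = 1/(((-55 + I*√3) - 509)*((2*14*(1/38)))) = 1/((-564 + I*√3)*(14/19)) = (19/14)/(-564 + I*√3) = 19/(14*(-564 + I*√3))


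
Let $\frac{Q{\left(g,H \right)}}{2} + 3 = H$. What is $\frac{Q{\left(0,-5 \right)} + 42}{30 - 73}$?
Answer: $- \frac{26}{43} \approx -0.60465$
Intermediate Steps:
$Q{\left(g,H \right)} = -6 + 2 H$
$\frac{Q{\left(0,-5 \right)} + 42}{30 - 73} = \frac{\left(-6 + 2 \left(-5\right)\right) + 42}{30 - 73} = \frac{\left(-6 - 10\right) + 42}{-43} = - \frac{-16 + 42}{43} = \left(- \frac{1}{43}\right) 26 = - \frac{26}{43}$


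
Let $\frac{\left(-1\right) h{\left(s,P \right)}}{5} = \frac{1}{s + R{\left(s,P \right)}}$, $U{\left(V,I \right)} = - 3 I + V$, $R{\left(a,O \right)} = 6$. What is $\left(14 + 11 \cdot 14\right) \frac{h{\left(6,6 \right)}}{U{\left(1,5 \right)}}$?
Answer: $5$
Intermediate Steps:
$U{\left(V,I \right)} = V - 3 I$
$h{\left(s,P \right)} = - \frac{5}{6 + s}$ ($h{\left(s,P \right)} = - \frac{5}{s + 6} = - \frac{5}{6 + s}$)
$\left(14 + 11 \cdot 14\right) \frac{h{\left(6,6 \right)}}{U{\left(1,5 \right)}} = \left(14 + 11 \cdot 14\right) \frac{\left(-5\right) \frac{1}{6 + 6}}{1 - 15} = \left(14 + 154\right) \frac{\left(-5\right) \frac{1}{12}}{1 - 15} = 168 \frac{\left(-5\right) \frac{1}{12}}{-14} = 168 \left(\left(- \frac{5}{12}\right) \left(- \frac{1}{14}\right)\right) = 168 \cdot \frac{5}{168} = 5$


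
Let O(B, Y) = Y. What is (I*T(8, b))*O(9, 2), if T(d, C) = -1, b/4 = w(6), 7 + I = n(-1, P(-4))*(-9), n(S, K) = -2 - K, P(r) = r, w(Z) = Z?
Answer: 50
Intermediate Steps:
I = -25 (I = -7 + (-2 - 1*(-4))*(-9) = -7 + (-2 + 4)*(-9) = -7 + 2*(-9) = -7 - 18 = -25)
b = 24 (b = 4*6 = 24)
(I*T(8, b))*O(9, 2) = -25*(-1)*2 = 25*2 = 50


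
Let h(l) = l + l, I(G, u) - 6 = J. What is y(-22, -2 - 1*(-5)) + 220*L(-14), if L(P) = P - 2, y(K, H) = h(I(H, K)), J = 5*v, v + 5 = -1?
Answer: -3568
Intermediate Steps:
v = -6 (v = -5 - 1 = -6)
J = -30 (J = 5*(-6) = -30)
I(G, u) = -24 (I(G, u) = 6 - 30 = -24)
h(l) = 2*l
y(K, H) = -48 (y(K, H) = 2*(-24) = -48)
L(P) = -2 + P
y(-22, -2 - 1*(-5)) + 220*L(-14) = -48 + 220*(-2 - 14) = -48 + 220*(-16) = -48 - 3520 = -3568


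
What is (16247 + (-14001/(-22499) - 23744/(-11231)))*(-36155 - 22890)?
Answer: -242443804999196850/252686269 ≈ -9.5947e+8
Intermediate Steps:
(16247 + (-14001/(-22499) - 23744/(-11231)))*(-36155 - 22890) = (16247 + (-14001*(-1/22499) - 23744*(-1/11231)))*(-59045) = (16247 + (14001/22499 + 23744/11231))*(-59045) = (16247 + 691461487/252686269)*(-59045) = (4106085273930/252686269)*(-59045) = -242443804999196850/252686269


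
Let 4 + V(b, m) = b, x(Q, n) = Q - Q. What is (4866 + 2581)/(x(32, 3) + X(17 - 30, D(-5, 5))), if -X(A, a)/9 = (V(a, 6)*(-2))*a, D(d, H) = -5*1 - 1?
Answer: 7447/1080 ≈ 6.8954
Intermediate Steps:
x(Q, n) = 0
V(b, m) = -4 + b
D(d, H) = -6 (D(d, H) = -5 - 1 = -6)
X(A, a) = -9*a*(8 - 2*a) (X(A, a) = -9*(-4 + a)*(-2)*a = -9*(8 - 2*a)*a = -9*a*(8 - 2*a))
(4866 + 2581)/(x(32, 3) + X(17 - 30, D(-5, 5))) = (4866 + 2581)/(0 + 18*(-6)*(-4 - 6)) = 7447/(0 + 18*(-6)*(-10)) = 7447/(0 + 1080) = 7447/1080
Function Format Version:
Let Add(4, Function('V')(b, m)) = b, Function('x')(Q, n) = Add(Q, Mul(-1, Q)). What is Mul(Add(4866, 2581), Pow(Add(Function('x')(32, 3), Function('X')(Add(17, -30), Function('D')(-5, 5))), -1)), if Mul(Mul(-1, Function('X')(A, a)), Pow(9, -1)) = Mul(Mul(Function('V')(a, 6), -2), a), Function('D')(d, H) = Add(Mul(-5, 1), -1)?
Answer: Rational(7447, 1080) ≈ 6.8954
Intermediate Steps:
Function('x')(Q, n) = 0
Function('V')(b, m) = Add(-4, b)
Function('D')(d, H) = -6 (Function('D')(d, H) = Add(-5, -1) = -6)
Function('X')(A, a) = Mul(-9, a, Add(8, Mul(-2, a))) (Function('X')(A, a) = Mul(-9, Mul(Mul(Add(-4, a), -2), a)) = Mul(-9, Mul(Add(8, Mul(-2, a)), a)) = Mul(-9, Mul(a, Add(8, Mul(-2, a)))) = Mul(-9, a, Add(8, Mul(-2, a))))
Mul(Add(4866, 2581), Pow(Add(Function('x')(32, 3), Function('X')(Add(17, -30), Function('D')(-5, 5))), -1)) = Mul(Add(4866, 2581), Pow(Add(0, Mul(18, -6, Add(-4, -6))), -1)) = Mul(7447, Pow(Add(0, Mul(18, -6, -10)), -1)) = Mul(7447, Pow(Add(0, 1080), -1)) = Mul(7447, Pow(1080, -1)) = Mul(7447, Rational(1, 1080)) = Rational(7447, 1080)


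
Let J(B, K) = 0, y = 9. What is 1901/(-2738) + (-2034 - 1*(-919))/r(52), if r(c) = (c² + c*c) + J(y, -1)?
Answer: -6666739/7403552 ≈ -0.90048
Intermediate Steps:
r(c) = 2*c² (r(c) = (c² + c*c) + 0 = (c² + c²) + 0 = 2*c² + 0 = 2*c²)
1901/(-2738) + (-2034 - 1*(-919))/r(52) = 1901/(-2738) + (-2034 - 1*(-919))/((2*52²)) = 1901*(-1/2738) + (-2034 + 919)/((2*2704)) = -1901/2738 - 1115/5408 = -6666739/7403552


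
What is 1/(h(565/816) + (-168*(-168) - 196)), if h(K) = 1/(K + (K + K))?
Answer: 565/15836092 ≈ 3.5678e-5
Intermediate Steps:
h(K) = 1/(3*K) (h(K) = 1/(K + 2*K) = 1/(3*K))
1/(h(565/816) + (-168*(-168) - 196)) = 1/(1/(3*((565/816))) + (-168*(-168) - 196)) = 1/(1/(3*((565*(1/816)))) + (28224 - 196)) = 1/(1/(3*(565/816)) + 28028) = 1/((⅓)*(816/565) + 28028) = 1/(272/565 + 28028) = 1/(15836092/565) = 565/15836092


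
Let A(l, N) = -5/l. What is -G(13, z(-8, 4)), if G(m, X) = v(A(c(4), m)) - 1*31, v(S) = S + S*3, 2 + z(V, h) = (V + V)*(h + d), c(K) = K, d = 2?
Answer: 36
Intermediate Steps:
z(V, h) = -2 + 2*V*(2 + h) (z(V, h) = -2 + (V + V)*(h + 2) = -2 + (2*V)*(2 + h) = -2 + 2*V*(2 + h))
v(S) = 4*S (v(S) = S + 3*S = 4*S)
G(m, X) = -36 (G(m, X) = 4*(-5/4) - 1*31 = 4*(-5*1/4) - 31 = 4*(-5/4) - 31 = -5 - 31 = -36)
-G(13, z(-8, 4)) = -1*(-36) = 36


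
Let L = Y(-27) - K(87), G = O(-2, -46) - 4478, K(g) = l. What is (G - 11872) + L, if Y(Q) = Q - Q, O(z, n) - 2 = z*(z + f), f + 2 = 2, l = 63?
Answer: -16407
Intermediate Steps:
f = 0 (f = -2 + 2 = 0)
K(g) = 63
O(z, n) = 2 + z² (O(z, n) = 2 + z*(z + 0) = 2 + z*z = 2 + z²)
Y(Q) = 0
G = -4472 (G = (2 + (-2)²) - 4478 = (2 + 4) - 4478 = 6 - 4478 = -4472)
L = -63 (L = 0 - 1*63 = 0 - 63 = -63)
(G - 11872) + L = (-4472 - 11872) - 63 = -16344 - 63 = -16407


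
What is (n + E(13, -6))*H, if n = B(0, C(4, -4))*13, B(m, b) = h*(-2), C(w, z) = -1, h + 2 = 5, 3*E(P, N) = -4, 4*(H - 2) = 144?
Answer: -9044/3 ≈ -3014.7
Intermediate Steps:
H = 38 (H = 2 + (1/4)*144 = 2 + 36 = 38)
E(P, N) = -4/3 (E(P, N) = (1/3)*(-4) = -4/3)
h = 3 (h = -2 + 5 = 3)
B(m, b) = -6 (B(m, b) = 3*(-2) = -6)
n = -78 (n = -6*13 = -78)
(n + E(13, -6))*H = (-78 - 4/3)*38 = -238/3*38 = -9044/3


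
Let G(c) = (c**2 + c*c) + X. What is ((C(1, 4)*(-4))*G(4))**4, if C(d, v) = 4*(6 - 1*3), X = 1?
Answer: 6295362011136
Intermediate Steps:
G(c) = 1 + 2*c**2 (G(c) = (c**2 + c*c) + 1 = (c**2 + c**2) + 1 = 2*c**2 + 1 = 1 + 2*c**2)
C(d, v) = 12 (C(d, v) = 4*(6 - 3) = 4*3 = 12)
((C(1, 4)*(-4))*G(4))**4 = ((12*(-4))*(1 + 2*4**2))**4 = (-48*(1 + 2*16))**4 = (-48*(1 + 32))**4 = (-48*33)**4 = (-1584)**4 = 6295362011136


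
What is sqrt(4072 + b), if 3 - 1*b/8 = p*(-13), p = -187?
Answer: 2*I*sqrt(3838) ≈ 123.9*I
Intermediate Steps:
b = -19424 (b = 24 - (-1496)*(-13) = 24 - 8*2431 = 24 - 19448 = -19424)
sqrt(4072 + b) = sqrt(4072 - 19424) = sqrt(-15352) = 2*I*sqrt(3838)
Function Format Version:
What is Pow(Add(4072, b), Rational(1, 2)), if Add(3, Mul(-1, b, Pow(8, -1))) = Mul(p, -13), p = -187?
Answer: Mul(2, I, Pow(3838, Rational(1, 2))) ≈ Mul(123.90, I)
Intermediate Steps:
b = -19424 (b = Add(24, Mul(-8, Mul(-187, -13))) = Add(24, Mul(-8, 2431)) = Add(24, -19448) = -19424)
Pow(Add(4072, b), Rational(1, 2)) = Pow(Add(4072, -19424), Rational(1, 2)) = Pow(-15352, Rational(1, 2)) = Mul(2, I, Pow(3838, Rational(1, 2)))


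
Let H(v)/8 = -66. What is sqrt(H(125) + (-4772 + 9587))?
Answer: sqrt(4287) ≈ 65.475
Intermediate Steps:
H(v) = -528 (H(v) = 8*(-66) = -528)
sqrt(H(125) + (-4772 + 9587)) = sqrt(-528 + (-4772 + 9587)) = sqrt(-528 + 4815) = sqrt(4287)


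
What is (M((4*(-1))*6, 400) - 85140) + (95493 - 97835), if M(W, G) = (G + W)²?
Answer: 53894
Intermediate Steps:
(M((4*(-1))*6, 400) - 85140) + (95493 - 97835) = ((400 + (4*(-1))*6)² - 85140) + (95493 - 97835) = ((400 - 4*6)² - 85140) - 2342 = ((400 - 24)² - 85140) - 2342 = (376² - 85140) - 2342 = (141376 - 85140) - 2342 = 56236 - 2342 = 53894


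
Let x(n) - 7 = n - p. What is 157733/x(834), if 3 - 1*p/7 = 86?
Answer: 157733/1422 ≈ 110.92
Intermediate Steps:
p = -581 (p = 21 - 7*86 = 21 - 602 = -581)
x(n) = 588 + n (x(n) = 7 + (n - 1*(-581)) = 7 + (n + 581) = 7 + (581 + n) = 588 + n)
157733/x(834) = 157733/(588 + 834) = 157733/1422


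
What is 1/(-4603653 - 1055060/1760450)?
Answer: -176045/810450197891 ≈ -2.1722e-7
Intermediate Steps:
1/(-4603653 - 1055060/1760450) = 1/(-4603653 - 1*105506/176045) = 1/(-4603653 - 105506/176045) = 1/(-810450197891/176045) = -176045/810450197891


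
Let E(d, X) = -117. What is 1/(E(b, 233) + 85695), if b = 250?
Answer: 1/85578 ≈ 1.1685e-5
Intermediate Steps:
1/(E(b, 233) + 85695) = 1/(-117 + 85695) = 1/85578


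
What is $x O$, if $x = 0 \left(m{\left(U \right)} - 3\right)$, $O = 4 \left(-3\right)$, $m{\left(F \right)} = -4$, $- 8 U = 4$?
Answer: $0$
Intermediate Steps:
$U = - \frac{1}{2}$ ($U = \left(- \frac{1}{8}\right) 4 = - \frac{1}{2} \approx -0.5$)
$O = -12$
$x = 0$ ($x = 0 \left(-4 - 3\right) = 0 \left(-7\right) = 0$)
$x O = 0 \left(-12\right) = 0$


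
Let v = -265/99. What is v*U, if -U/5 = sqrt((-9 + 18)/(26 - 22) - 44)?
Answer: 1325*I*sqrt(167)/198 ≈ 86.479*I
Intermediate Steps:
U = -5*I*sqrt(167)/2 (U = -5*sqrt((-9 + 18)/(26 - 22) - 44) = -5*sqrt(9/4 - 44) = -5*I*sqrt(167)/2 ≈ -32.307*I)
v = -265/99 (v = -265*1/99 = -265/99 ≈ -2.6768)
v*U = -(-1325)*I*sqrt(167)/198 = 1325*I*sqrt(167)/198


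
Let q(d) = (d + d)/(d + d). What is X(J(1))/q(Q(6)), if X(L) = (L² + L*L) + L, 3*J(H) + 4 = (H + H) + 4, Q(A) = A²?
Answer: 14/9 ≈ 1.5556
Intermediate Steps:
q(d) = 1 (q(d) = (2*d)/((2*d)) = (2*d)*(1/(2*d)) = 1)
J(H) = 2*H/3 (J(H) = -4/3 + ((H + H) + 4)/3 = -4/3 + (2*H + 4)/3 = -4/3 + (4 + 2*H)/3 = -4/3 + (4/3 + 2*H/3) = 2*H/3)
X(L) = L + 2*L² (X(L) = (L² + L²) + L = 2*L² + L = L + 2*L²)
X(J(1))/q(Q(6)) = (((⅔)*1)*(1 + 2*((⅔)*1)))/1 = (2*(1 + 2*(⅔))/3)*1 = (2*(1 + 4/3)/3)*1 = ((⅔)*(7/3))*1 = (14/9)*1 = 14/9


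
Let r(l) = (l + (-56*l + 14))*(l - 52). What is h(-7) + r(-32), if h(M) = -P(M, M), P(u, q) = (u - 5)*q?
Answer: -149100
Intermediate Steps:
P(u, q) = q*(-5 + u) (P(u, q) = (-5 + u)*q = q*(-5 + u))
h(M) = -M*(-5 + M)
r(l) = (-52 + l)*(14 - 55*l) (r(l) = (l + (14 - 56*l))*(-52 + l) = (14 - 55*l)*(-52 + l) = (-52 + l)*(14 - 55*l))
h(-7) + r(-32) = -7*(5 - 1*(-7)) + (-728 - 55*(-32)² + 2874*(-32)) = -7*(5 + 7) + (-728 - 55*1024 - 91968) = -7*12 + (-728 - 56320 - 91968) = -84 - 149016 = -149100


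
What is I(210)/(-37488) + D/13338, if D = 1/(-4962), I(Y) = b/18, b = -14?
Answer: 4286525/206756179344 ≈ 2.0732e-5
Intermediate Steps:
I(Y) = -7/9 (I(Y) = -14/18 = -14*1/18 = -7/9)
D = -1/4962 ≈ -0.00020153
I(210)/(-37488) + D/13338 = -7/9/(-37488) - 1/4962/13338 = -7/9*(-1/37488) - 1/4962*1/13338 = 7/337392 - 1/66183156 = 4286525/206756179344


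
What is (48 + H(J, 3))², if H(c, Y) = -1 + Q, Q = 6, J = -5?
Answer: 2809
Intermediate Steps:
H(c, Y) = 5 (H(c, Y) = -1 + 6 = 5)
(48 + H(J, 3))² = (48 + 5)² = 53² = 2809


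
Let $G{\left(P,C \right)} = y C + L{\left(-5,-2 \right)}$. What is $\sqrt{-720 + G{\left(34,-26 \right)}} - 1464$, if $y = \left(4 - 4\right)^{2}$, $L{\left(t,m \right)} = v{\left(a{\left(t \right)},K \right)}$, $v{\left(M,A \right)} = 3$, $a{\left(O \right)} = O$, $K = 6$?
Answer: $-1464 + i \sqrt{717} \approx -1464.0 + 26.777 i$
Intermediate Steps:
$L{\left(t,m \right)} = 3$
$y = 0$ ($y = 0^{2} = 0$)
$G{\left(P,C \right)} = 3$ ($G{\left(P,C \right)} = 0 C + 3 = 0 + 3 = 3$)
$\sqrt{-720 + G{\left(34,-26 \right)}} - 1464 = \sqrt{-720 + 3} - 1464 = \sqrt{-717} - 1464 = i \sqrt{717} - 1464 = -1464 + i \sqrt{717}$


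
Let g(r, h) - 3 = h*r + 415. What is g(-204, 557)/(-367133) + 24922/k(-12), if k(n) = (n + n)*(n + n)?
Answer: 4607448793/105734304 ≈ 43.576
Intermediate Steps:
g(r, h) = 418 + h*r (g(r, h) = 3 + (h*r + 415) = 3 + (415 + h*r) = 418 + h*r)
k(n) = 4*n**2 (k(n) = (2*n)*(2*n) = 4*n**2)
g(-204, 557)/(-367133) + 24922/k(-12) = (418 + 557*(-204))/(-367133) + 24922/((4*(-12)**2)) = (418 - 113628)*(-1/367133) + 24922/((4*144)) = -113210*(-1/367133) + 24922/576 = 113210/367133 + 24922*(1/576) = 113210/367133 + 12461/288 = 4607448793/105734304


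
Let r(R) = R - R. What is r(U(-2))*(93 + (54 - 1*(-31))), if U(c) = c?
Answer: 0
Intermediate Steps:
r(R) = 0
r(U(-2))*(93 + (54 - 1*(-31))) = 0*(93 + (54 - 1*(-31))) = 0*(93 + (54 + 31)) = 0*(93 + 85) = 0*178 = 0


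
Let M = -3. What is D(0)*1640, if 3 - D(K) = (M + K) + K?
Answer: 9840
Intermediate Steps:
D(K) = 6 - 2*K (D(K) = 3 - ((-3 + K) + K) = 3 - (-3 + 2*K) = 3 + (3 - 2*K) = 6 - 2*K)
D(0)*1640 = (6 - 2*0)*1640 = (6 + 0)*1640 = 6*1640 = 9840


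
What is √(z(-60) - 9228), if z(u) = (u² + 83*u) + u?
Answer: 2*I*√2667 ≈ 103.29*I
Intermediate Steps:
z(u) = u² + 84*u
√(z(-60) - 9228) = √(-60*(84 - 60) - 9228) = √(-60*24 - 9228) = √(-1440 - 9228) = √(-10668) = 2*I*√2667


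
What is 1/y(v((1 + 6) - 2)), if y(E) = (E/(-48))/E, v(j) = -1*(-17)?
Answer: -48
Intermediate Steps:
v(j) = 17
y(E) = -1/48 (y(E) = (E*(-1/48))/E = (-E/48)/E = -1/48)
1/y(v((1 + 6) - 2)) = 1/(-1/48) = -48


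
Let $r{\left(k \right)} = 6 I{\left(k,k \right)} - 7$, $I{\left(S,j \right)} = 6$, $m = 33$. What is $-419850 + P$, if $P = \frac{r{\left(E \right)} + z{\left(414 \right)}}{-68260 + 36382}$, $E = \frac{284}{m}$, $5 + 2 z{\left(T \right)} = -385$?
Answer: $- \frac{6691989067}{15939} \approx -4.1985 \cdot 10^{5}$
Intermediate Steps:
$z{\left(T \right)} = -195$ ($z{\left(T \right)} = - \frac{5}{2} + \frac{1}{2} \left(-385\right) = - \frac{5}{2} - \frac{385}{2} = -195$)
$E = \frac{284}{33} \approx 8.6061$
$r{\left(k \right)} = 29$ ($r{\left(k \right)} = 6 \cdot 6 - 7 = 36 - 7 = 29$)
$P = \frac{83}{15939}$ ($P = \frac{29 - 195}{-68260 + 36382} = - \frac{166}{-31878} = \left(-166\right) \left(- \frac{1}{31878}\right) = \frac{83}{15939} \approx 0.0052074$)
$-419850 + P = -419850 + \frac{83}{15939} = - \frac{6691989067}{15939}$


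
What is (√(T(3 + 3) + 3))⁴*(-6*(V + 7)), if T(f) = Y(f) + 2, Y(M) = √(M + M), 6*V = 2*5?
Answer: -1924 - 1040*√3 ≈ -3725.3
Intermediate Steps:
V = 5/3 (V = (2*5)/6 = (⅙)*10 = 5/3 ≈ 1.6667)
Y(M) = √2*√M (Y(M) = √(2*M) = √2*√M)
T(f) = 2 + √2*√f (T(f) = √2*√f + 2 = 2 + √2*√f)
(√(T(3 + 3) + 3))⁴*(-6*(V + 7)) = (√((2 + √2*√(3 + 3)) + 3))⁴*(-6*(5/3 + 7)) = (√((2 + √2*√6) + 3))⁴*(-6*26/3) = (√((2 + 2*√3) + 3))⁴*(-52) = (√(5 + 2*√3))⁴*(-52) = (5 + 2*√3)²*(-52) = -52*(5 + 2*√3)²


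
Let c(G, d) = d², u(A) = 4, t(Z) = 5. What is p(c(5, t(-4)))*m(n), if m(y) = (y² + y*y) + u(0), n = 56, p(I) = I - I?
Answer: 0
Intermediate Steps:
p(I) = 0
m(y) = 4 + 2*y² (m(y) = (y² + y*y) + 4 = (y² + y²) + 4 = 2*y² + 4 = 4 + 2*y²)
p(c(5, t(-4)))*m(n) = 0*(4 + 2*56²) = 0*(4 + 2*3136) = 0*(4 + 6272) = 0*6276 = 0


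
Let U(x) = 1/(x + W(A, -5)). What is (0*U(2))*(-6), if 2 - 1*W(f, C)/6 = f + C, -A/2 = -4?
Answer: 0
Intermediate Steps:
A = 8 (A = -2*(-4) = 8)
W(f, C) = 12 - 6*C - 6*f (W(f, C) = 12 - 6*(f + C) = 12 - 6*(C + f) = 12 + (-6*C - 6*f) = 12 - 6*C - 6*f)
U(x) = 1/(-6 + x) (U(x) = 1/(x + (12 - 6*(-5) - 6*8)) = 1/(x + (12 + 30 - 48)) = 1/(x - 6) = 1/(-6 + x))
(0*U(2))*(-6) = (0/(-6 + 2))*(-6) = (0/(-4))*(-6) = (0*(-¼))*(-6) = 0*(-6) = 0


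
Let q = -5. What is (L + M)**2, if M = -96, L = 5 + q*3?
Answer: 11236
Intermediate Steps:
L = -10 (L = 5 - 5*3 = 5 - 15 = -10)
(L + M)**2 = (-10 - 96)**2 = (-106)**2 = 11236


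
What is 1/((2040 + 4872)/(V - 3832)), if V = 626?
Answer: -1603/3456 ≈ -0.46383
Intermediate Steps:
1/((2040 + 4872)/(V - 3832)) = 1/((2040 + 4872)/(626 - 3832)) = 1/(6912/(-3206)) = 1/(6912*(-1/3206)) = 1/(-3456/1603) = -1603/3456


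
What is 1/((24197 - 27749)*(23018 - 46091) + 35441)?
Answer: 1/81990737 ≈ 1.2196e-8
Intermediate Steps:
1/((24197 - 27749)*(23018 - 46091) + 35441) = 1/(-3552*(-23073) + 35441) = 1/(81955296 + 35441) = 1/81990737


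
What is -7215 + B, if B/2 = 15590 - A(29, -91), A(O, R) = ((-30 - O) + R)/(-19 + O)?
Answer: 23995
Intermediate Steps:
A(O, R) = (-30 + R - O)/(-19 + O)
B = 31210 (B = 2*(15590 - (-30 - 91 - 1*29)/(-19 + 29)) = 2*(15590 - (-30 - 91 - 29)/10) = 2*(15590 - (-150)/10) = 2*(15590 - 1*(-15)) = 2*(15590 + 15) = 2*15605 = 31210)
-7215 + B = -7215 + 31210 = 23995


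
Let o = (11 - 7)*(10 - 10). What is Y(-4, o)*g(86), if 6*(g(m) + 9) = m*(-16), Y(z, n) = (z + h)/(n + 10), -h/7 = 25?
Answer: 25597/6 ≈ 4266.2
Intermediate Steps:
h = -175 (h = -7*25 = -175)
o = 0 (o = 4*0 = 0)
Y(z, n) = (-175 + z)/(10 + n) (Y(z, n) = (z - 175)/(n + 10) = (-175 + z)/(10 + n))
g(m) = -9 - 8*m/3 (g(m) = -9 + (m*(-16))/6 = -9 + (-16*m)/6 = -9 - 8*m/3)
Y(-4, o)*g(86) = ((-175 - 4)/(10 + 0))*(-9 - 8/3*86) = (-179/10)*(-9 - 688/3) = ((⅒)*(-179))*(-715/3) = -179/10*(-715/3) = 25597/6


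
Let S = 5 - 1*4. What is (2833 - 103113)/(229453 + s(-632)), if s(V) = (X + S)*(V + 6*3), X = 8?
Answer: -100280/223927 ≈ -0.44782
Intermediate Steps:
S = 1 (S = 5 - 4 = 1)
s(V) = 162 + 9*V (s(V) = (8 + 1)*(V + 6*3) = 9*(V + 18) = 9*(18 + V) = 162 + 9*V)
(2833 - 103113)/(229453 + s(-632)) = (2833 - 103113)/(229453 + (162 + 9*(-632))) = -100280/(229453 + (162 - 5688)) = -100280/(229453 - 5526) = -100280/223927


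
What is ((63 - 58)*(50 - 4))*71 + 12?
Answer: 16342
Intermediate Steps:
((63 - 58)*(50 - 4))*71 + 12 = (5*46)*71 + 12 = 230*71 + 12 = 16330 + 12 = 16342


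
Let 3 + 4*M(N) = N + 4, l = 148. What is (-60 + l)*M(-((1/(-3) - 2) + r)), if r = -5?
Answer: 550/3 ≈ 183.33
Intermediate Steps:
M(N) = 1/4 + N/4 (M(N) = -3/4 + (N + 4)/4 = -3/4 + (4 + N)/4 = -3/4 + (1 + N/4) = 1/4 + N/4)
(-60 + l)*M(-((1/(-3) - 2) + r)) = (-60 + 148)*(1/4 + (-((1/(-3) - 2) - 5))/4) = 88*(1/4 + (-((1*(-1/3) - 2) - 5))/4) = 88*(1/4 + (-((-1/3 - 2) - 5))/4) = 88*(1/4 + (-(-7/3 - 5))/4) = 88*(1/4 + (-1*(-22/3))/4) = 88*(1/4 + (1/4)*(22/3)) = 88*(1/4 + 11/6) = 88*(25/12) = 550/3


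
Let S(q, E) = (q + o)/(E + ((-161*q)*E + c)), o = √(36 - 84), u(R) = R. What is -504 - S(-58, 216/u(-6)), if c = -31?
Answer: -169462498/336235 + 4*I*√3/336235 ≈ -504.0 + 2.0605e-5*I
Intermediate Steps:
o = 4*I*√3 (o = √(-48) = 4*I*√3 ≈ 6.9282*I)
S(q, E) = (q + 4*I*√3)/(-31 + E - 161*E*q) (S(q, E) = (q + 4*I*√3)/(E + ((-161*q)*E - 31)) = (q + 4*I*√3)/(E + (-161*E*q - 31)) = (q + 4*I*√3)/(E + (-31 - 161*E*q)) = (q + 4*I*√3)/(-31 + E - 161*E*q))
-504 - S(-58, 216/u(-6)) = -504 - (-1*(-58) - 4*I*√3)/(31 - 216/(-6) + 161*(216/(-6))*(-58)) = -504 - (58 - 4*I*√3)/(31 - 216*(-1)/6 + 161*(216*(-⅙))*(-58)) = -504 - (58 - 4*I*√3)/(31 - 1*(-36) + 161*(-36)*(-58)) = -504 - (58 - 4*I*√3)/(31 + 36 + 336168) = -504 - (58 - 4*I*√3)/336235 = -504 - (58/336235 - 4*I*√3/336235) = -504 + (-58/336235 + 4*I*√3/336235) = -169462498/336235 + 4*I*√3/336235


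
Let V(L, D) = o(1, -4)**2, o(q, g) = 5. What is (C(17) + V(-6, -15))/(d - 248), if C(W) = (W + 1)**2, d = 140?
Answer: -349/108 ≈ -3.2315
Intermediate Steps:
C(W) = (1 + W)**2
V(L, D) = 25 (V(L, D) = 5**2 = 25)
(C(17) + V(-6, -15))/(d - 248) = ((1 + 17)**2 + 25)/(140 - 248) = (18**2 + 25)/(-108) = (324 + 25)*(-1/108) = 349*(-1/108) = -349/108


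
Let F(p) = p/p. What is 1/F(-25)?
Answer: 1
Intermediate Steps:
F(p) = 1
1/F(-25) = 1/1 = 1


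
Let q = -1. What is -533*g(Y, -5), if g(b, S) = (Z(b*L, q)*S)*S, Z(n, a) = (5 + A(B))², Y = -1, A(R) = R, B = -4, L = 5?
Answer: -13325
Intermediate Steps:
Z(n, a) = 1 (Z(n, a) = (5 - 4)² = 1² = 1)
g(b, S) = S² (g(b, S) = (1*S)*S = S*S = S²)
-533*g(Y, -5) = -533*(-5)² = -533*25 = -13325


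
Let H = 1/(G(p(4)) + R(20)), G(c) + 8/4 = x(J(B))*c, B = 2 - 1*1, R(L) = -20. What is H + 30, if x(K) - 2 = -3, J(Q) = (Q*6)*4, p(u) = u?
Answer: 779/26 ≈ 29.962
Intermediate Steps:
B = 1 (B = 2 - 1 = 1)
J(Q) = 24*Q (J(Q) = (6*Q)*4 = 24*Q)
x(K) = -1 (x(K) = 2 - 3 = -1)
G(c) = -2 - c
H = -1/26 (H = 1/((-2 - 1*4) - 20) = 1/((-2 - 4) - 20) = 1/(-6 - 20) = 1/(-26) = -1/26 ≈ -0.038462)
H + 30 = -1/26 + 30 = 779/26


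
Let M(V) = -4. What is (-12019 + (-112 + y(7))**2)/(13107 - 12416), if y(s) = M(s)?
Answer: 1437/691 ≈ 2.0796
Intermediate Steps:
y(s) = -4
(-12019 + (-112 + y(7))**2)/(13107 - 12416) = (-12019 + (-112 - 4)**2)/(13107 - 12416) = (-12019 + (-116)**2)/691 = (-12019 + 13456)*(1/691) = 1437*(1/691) = 1437/691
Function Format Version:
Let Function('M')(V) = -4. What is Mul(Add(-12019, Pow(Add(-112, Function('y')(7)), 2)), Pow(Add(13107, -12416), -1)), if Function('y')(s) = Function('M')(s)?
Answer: Rational(1437, 691) ≈ 2.0796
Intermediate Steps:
Function('y')(s) = -4
Mul(Add(-12019, Pow(Add(-112, Function('y')(7)), 2)), Pow(Add(13107, -12416), -1)) = Mul(Add(-12019, Pow(Add(-112, -4), 2)), Pow(Add(13107, -12416), -1)) = Mul(Add(-12019, Pow(-116, 2)), Pow(691, -1)) = Mul(Add(-12019, 13456), Rational(1, 691)) = Mul(1437, Rational(1, 691)) = Rational(1437, 691)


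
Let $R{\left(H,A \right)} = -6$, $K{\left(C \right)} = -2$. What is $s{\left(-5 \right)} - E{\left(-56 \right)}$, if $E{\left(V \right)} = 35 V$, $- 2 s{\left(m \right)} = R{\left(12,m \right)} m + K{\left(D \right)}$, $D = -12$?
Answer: $1946$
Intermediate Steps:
$s{\left(m \right)} = 1 + 3 m$ ($s{\left(m \right)} = - \frac{- 6 m - 2}{2} = - \frac{-2 - 6 m}{2} = 1 + 3 m$)
$s{\left(-5 \right)} - E{\left(-56 \right)} = \left(1 + 3 \left(-5\right)\right) - 35 \left(-56\right) = \left(1 - 15\right) - -1960 = -14 + 1960 = 1946$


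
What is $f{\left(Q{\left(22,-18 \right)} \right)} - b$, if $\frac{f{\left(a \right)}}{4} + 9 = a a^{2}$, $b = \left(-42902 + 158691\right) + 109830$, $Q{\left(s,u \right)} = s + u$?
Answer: $-225399$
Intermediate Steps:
$b = 225619$ ($b = 115789 + 109830 = 225619$)
$f{\left(a \right)} = -36 + 4 a^{3}$ ($f{\left(a \right)} = -36 + 4 a a^{2} = -36 + 4 a^{3}$)
$f{\left(Q{\left(22,-18 \right)} \right)} - b = \left(-36 + 4 \left(22 - 18\right)^{3}\right) - 225619 = \left(-36 + 4 \cdot 4^{3}\right) - 225619 = \left(-36 + 4 \cdot 64\right) - 225619 = \left(-36 + 256\right) - 225619 = 220 - 225619 = -225399$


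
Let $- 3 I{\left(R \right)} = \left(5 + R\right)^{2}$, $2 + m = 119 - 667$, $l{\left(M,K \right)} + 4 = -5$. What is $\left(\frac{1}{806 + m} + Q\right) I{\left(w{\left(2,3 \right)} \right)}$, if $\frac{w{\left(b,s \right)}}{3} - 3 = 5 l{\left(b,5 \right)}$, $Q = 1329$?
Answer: $- \frac{4981234225}{768} \approx -6.486 \cdot 10^{6}$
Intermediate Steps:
$l{\left(M,K \right)} = -9$ ($l{\left(M,K \right)} = -4 - 5 = -9$)
$w{\left(b,s \right)} = -126$ ($w{\left(b,s \right)} = 9 + 3 \cdot 5 \left(-9\right) = 9 + 3 \left(-45\right) = 9 - 135 = -126$)
$m = -550$ ($m = -2 + \left(119 - 667\right) = -2 - 548 = -550$)
$I{\left(R \right)} = - \frac{\left(5 + R\right)^{2}}{3}$
$\left(\frac{1}{806 + m} + Q\right) I{\left(w{\left(2,3 \right)} \right)} = \left(\frac{1}{806 - 550} + 1329\right) \left(- \frac{\left(5 - 126\right)^{2}}{3}\right) = \left(\frac{1}{256} + 1329\right) \left(- \frac{\left(-121\right)^{2}}{3}\right) = \left(\frac{1}{256} + 1329\right) \left(\left(- \frac{1}{3}\right) 14641\right) = \frac{340225}{256} \left(- \frac{14641}{3}\right) = - \frac{4981234225}{768}$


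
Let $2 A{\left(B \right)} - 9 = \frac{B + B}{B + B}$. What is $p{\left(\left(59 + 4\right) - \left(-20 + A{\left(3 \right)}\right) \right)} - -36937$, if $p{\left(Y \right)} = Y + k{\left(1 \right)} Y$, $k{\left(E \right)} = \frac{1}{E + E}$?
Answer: $37054$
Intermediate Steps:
$A{\left(B \right)} = 5$ ($A{\left(B \right)} = \frac{9}{2} + \frac{\left(B + B\right) \frac{1}{B + B}}{2} = \frac{9}{2} + \frac{2 B \frac{1}{2 B}}{2} = \frac{9}{2} + \frac{1}{2} \cdot 1 = \frac{9}{2} + \frac{1}{2} = 5$)
$k{\left(E \right)} = \frac{1}{2 E}$
$p{\left(Y \right)} = \frac{3 Y}{2}$ ($p{\left(Y \right)} = Y + \frac{1}{2 \cdot 1} Y = Y + \frac{1}{2} \cdot 1 Y = Y + \frac{Y}{2} = \frac{3 Y}{2}$)
$p{\left(\left(59 + 4\right) - \left(-20 + A{\left(3 \right)}\right) \right)} - -36937 = \frac{3 \left(\left(59 + 4\right) + \left(20 - 5\right)\right)}{2} - -36937 = \frac{3 \left(63 + \left(20 - 5\right)\right)}{2} + 36937 = \frac{3 \left(63 + 15\right)}{2} + 36937 = \frac{3}{2} \cdot 78 + 36937 = 117 + 36937 = 37054$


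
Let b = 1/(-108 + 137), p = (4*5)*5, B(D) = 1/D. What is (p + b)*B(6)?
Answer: 967/58 ≈ 16.672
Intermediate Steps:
p = 100 (p = 20*5 = 100)
b = 1/29 ≈ 0.034483
(p + b)*B(6) = (100 + 1/29)/6 = (2901/29)*(⅙) = 967/58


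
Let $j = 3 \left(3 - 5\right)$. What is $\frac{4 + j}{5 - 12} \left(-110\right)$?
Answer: $- \frac{220}{7} \approx -31.429$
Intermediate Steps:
$j = -6$ ($j = 3 \left(3 - 5\right) = 3 \left(-2\right) = -6$)
$\frac{4 + j}{5 - 12} \left(-110\right) = \frac{4 - 6}{5 - 12} \left(-110\right) = - \frac{2}{-7} \left(-110\right) = \left(-2\right) \left(- \frac{1}{7}\right) \left(-110\right) = \frac{2}{7} \left(-110\right) = - \frac{220}{7}$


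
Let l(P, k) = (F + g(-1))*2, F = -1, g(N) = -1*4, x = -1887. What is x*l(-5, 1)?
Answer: 18870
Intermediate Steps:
g(N) = -4
l(P, k) = -10 (l(P, k) = (-1 - 4)*2 = -5*2 = -10)
x*l(-5, 1) = -1887*(-10) = 18870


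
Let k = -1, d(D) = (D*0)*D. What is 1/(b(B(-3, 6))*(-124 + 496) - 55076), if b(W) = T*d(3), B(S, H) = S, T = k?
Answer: -1/55076 ≈ -1.8157e-5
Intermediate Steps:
d(D) = 0 (d(D) = 0*D = 0)
T = -1
b(W) = 0 (b(W) = -1*0 = 0)
1/(b(B(-3, 6))*(-124 + 496) - 55076) = 1/(0*(-124 + 496) - 55076) = 1/(0*372 - 55076) = 1/(0 - 55076) = 1/(-55076) = -1/55076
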